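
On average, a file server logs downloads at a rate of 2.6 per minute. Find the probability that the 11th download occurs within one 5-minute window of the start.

Over the interval, μ = 2.6 × 5 = 13 (a 5-minute window = 5 minutes).
The 11th arrival falls in the interval iff at least 11 events occur there: P(S_11 ≤ t) = P(N ≥ 11) = 1 − P(N ≤ 10) ≈ 0.7483.

0.7483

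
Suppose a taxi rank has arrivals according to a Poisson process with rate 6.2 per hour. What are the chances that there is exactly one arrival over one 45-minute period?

0.0445

Over the interval, μ = 6.2 × 0.75 = 4.65 (a 45-minute period = 0.75 hours).
P(N = 1) = e^(−μ) μ^1/1! = e^(−4.65) · 4.65^1/1 ≈ 0.0445.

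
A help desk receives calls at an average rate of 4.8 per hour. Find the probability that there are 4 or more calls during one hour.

With mean μ = 4.8 per hour,
P(N ≥ 4) = 1 − P(N ≤ 3) = 1 − Σ_{j=0}^{3} e^(−μ) μ^j/j! ≈ 0.7058.

0.7058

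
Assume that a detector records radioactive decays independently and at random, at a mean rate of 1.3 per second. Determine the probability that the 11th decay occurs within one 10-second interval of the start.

Over the interval, μ = 1.3 × 10 = 13 (a 10-second interval = 10 seconds).
The 11th arrival falls in the interval iff at least 11 events occur there: P(S_11 ≤ t) = P(N ≥ 11) = 1 − P(N ≤ 10) ≈ 0.7483.

0.7483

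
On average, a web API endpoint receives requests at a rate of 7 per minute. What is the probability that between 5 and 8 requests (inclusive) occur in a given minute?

With mean μ = 7 per minute,
P(5 ≤ N ≤ 8) = Σ_{j=5}^{8} e^(−7) · 7^j/j! ≈ 0.5561.

0.5561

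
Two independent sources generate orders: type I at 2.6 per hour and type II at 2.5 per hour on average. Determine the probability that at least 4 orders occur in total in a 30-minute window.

0.2532

Independent Poisson processes superpose: combined rate λ = 2.6 + 2.5 = 5.1 per hour.
Over the interval, μ = 5.1 × 0.5 = 2.55 (a 30-minute window = 0.5 hours).
P(N ≥ 4) = 1 − P(N ≤ 3) ≈ 0.2532.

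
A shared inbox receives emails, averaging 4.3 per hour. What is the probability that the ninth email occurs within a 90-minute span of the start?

0.2025

Over the interval, μ = 4.3 × 1.5 = 6.45 (a 90-minute span = 1.5 hours).
The ninth arrival falls in the interval iff at least 9 events occur there: P(S_9 ≤ t) = P(N ≥ 9) = 1 − P(N ≤ 8) ≈ 0.2025.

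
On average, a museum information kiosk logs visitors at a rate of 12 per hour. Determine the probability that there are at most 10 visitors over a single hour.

0.3472

With mean μ = 12 per hour,
P(N ≤ 10) = Σ_{j=0}^{10} e^(−μ) μ^j/j! ≈ 0.3472.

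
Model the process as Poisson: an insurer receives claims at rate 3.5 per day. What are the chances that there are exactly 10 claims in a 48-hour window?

Over the interval, μ = 3.5 × 2 = 7 (a 48-hour window = 2 days).
P(N = 10) = e^(−μ) μ^10/10! = e^(−7) · 7^10/3628800 ≈ 0.0710.

0.0710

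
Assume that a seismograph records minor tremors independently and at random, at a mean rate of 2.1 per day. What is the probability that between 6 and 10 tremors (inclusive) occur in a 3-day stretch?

0.5449

Over the interval, μ = 2.1 × 3 = 6.3 (a 3-day stretch = 3 days).
P(6 ≤ N ≤ 10) = Σ_{j=6}^{10} e^(−6.3) · 6.3^j/j! ≈ 0.5449.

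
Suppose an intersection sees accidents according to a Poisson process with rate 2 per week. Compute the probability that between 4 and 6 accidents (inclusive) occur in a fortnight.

0.4559

Over the interval, μ = 2 × 2 = 4 (a fortnight = 2 weeks).
P(4 ≤ N ≤ 6) = Σ_{j=4}^{6} e^(−4) · 4^j/j! ≈ 0.4559.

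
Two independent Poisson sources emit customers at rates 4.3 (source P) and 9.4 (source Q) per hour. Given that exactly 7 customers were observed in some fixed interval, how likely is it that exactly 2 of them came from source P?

Given the total, each event is independently from source P with probability p = λ_P/(λ_P+λ_Q) = 4.3/13.7 ≈ 0.3139.
So K ~ Binomial(7, 4.3/13.7): P(K = 2) = C(7,2) · (4.3/13.7)^2 · (9.4/13.7)^5 ≈ 0.3146.

0.3146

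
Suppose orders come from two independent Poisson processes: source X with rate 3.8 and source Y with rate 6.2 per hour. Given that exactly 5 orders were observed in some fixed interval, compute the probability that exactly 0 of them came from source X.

Given the total, each event is independently from source X with probability p = λ_X/(λ_X+λ_Y) = 3.8/10 = 0.3800.
So K ~ Binomial(5, 3.8/10): P(K = 0) = C(5,0) · (3.8/10)^0 · (6.2/10)^5 ≈ 0.0916.

0.0916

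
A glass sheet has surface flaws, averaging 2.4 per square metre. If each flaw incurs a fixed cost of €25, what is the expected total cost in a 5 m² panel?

E[N] = 2.4 × 5 = 12 (a 5 m² panel = 5 square metres); E[cost] = 12 × €25 = €300.

€300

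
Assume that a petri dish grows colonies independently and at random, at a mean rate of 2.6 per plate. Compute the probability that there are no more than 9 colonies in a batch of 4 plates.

Over the interval, μ = 2.6 × 4 = 10.4 (a batch of 4 plates = 4 plates).
P(N ≤ 9) = Σ_{j=0}^{9} e^(−μ) μ^j/j! ≈ 0.4090.

0.4090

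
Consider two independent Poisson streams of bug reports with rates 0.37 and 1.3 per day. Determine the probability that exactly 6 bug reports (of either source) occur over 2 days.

Independent Poisson processes superpose: combined rate λ = 0.37 + 1.3 = 1.67 per day.
Over the interval, μ = 1.67 × 2 = 3.34 (2 days).
P(N = 6) = e^(−3.34) · 3.34^6/6! ≈ 0.0683.

0.0683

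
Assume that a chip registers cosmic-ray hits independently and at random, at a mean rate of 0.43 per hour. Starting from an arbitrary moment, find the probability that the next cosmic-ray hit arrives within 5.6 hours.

0.9100

Inter-arrival times are exponential with rate λ = 0.43 per hour.
P(T ≤ 5.6) = 1 − e^(−λt) = 1 − e^(−0.43 × 5.6) = 1 − e^(−2.408) ≈ 0.9100.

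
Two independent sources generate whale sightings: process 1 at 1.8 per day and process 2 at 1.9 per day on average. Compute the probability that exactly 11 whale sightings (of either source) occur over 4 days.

Independent Poisson processes superpose: combined rate λ = 1.8 + 1.9 = 3.7 per day.
Over the interval, μ = 3.7 × 4 = 14.8 (4 days).
P(N = 11) = e^(−14.8) · 14.8^11/11! ≈ 0.0698.

0.0698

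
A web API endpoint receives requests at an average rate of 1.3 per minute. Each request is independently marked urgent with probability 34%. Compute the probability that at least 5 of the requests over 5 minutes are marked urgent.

0.0736

Thinning: the requests that are marked urgent themselves form a Poisson process with rate 0.34 × 1.3 = 0.442 per minute.
Over the interval, μ = 0.442 × 5 = 2.21 (5 minutes).
P(N ≥ 5) = 1 − P(N ≤ 4) ≈ 0.0736.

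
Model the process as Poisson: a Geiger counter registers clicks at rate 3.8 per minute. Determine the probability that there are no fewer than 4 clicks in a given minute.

0.5265

With mean μ = 3.8 per minute,
P(N ≥ 4) = 1 − P(N ≤ 3) = 1 − Σ_{j=0}^{3} e^(−μ) μ^j/j! ≈ 0.5265.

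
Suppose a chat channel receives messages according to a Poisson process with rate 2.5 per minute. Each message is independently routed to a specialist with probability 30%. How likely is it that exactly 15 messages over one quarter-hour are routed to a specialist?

0.0582

Thinning: the messages that are routed to a specialist themselves form a Poisson process with rate 0.3 × 2.5 = 0.75 per minute.
Over the interval, μ = 0.75 × 15 = 11.25 (a quarter-hour = 15 minutes).
P(N = 15) = e^(−11.25) · 11.25^15/15! ≈ 0.0582.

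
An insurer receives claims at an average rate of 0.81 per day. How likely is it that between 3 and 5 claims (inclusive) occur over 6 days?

0.5036

Over the interval, μ = 0.81 × 6 = 4.86 (6 days).
P(3 ≤ N ≤ 5) = Σ_{j=3}^{5} e^(−4.86) · 4.86^j/j! ≈ 0.5036.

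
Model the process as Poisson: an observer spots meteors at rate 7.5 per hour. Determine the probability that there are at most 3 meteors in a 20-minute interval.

0.7576

Over the interval, μ = 7.5 × 1/3 = 2.5 (a 20-minute interval = 1/3 hours).
P(N ≤ 3) = Σ_{j=0}^{3} e^(−μ) μ^j/j! ≈ 0.7576.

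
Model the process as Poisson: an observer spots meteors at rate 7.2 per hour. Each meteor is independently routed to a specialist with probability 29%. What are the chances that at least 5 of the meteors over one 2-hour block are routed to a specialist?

0.4055

Thinning: the meteors that are routed to a specialist themselves form a Poisson process with rate 0.29 × 7.2 = 2.088 per hour.
Over the interval, μ = 2.088 × 2 = 4.176 (a 2-hour block = 2 hours).
P(N ≥ 5) = 1 − P(N ≤ 4) ≈ 0.4055.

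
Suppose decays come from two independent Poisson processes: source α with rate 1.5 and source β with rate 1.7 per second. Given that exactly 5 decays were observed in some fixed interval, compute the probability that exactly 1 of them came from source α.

Given the total, each event is independently from source α with probability p = λ_α/(λ_α+λ_β) = 1.5/3.2 ≈ 0.4688.
So K ~ Binomial(5, 1.5/3.2): P(K = 1) = C(5,1) · (1.5/3.2)^1 · (1.7/3.2)^4 ≈ 0.1867.

0.1867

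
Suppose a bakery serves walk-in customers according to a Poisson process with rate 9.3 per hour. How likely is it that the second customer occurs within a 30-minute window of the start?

Over the interval, μ = 9.3 × 0.5 = 4.65 (a 30-minute window = 0.5 hours).
The second arrival falls in the interval iff at least 2 events occur there: P(S_2 ≤ t) = P(N ≥ 2) = 1 − P(N ≤ 1) ≈ 0.9460.

0.9460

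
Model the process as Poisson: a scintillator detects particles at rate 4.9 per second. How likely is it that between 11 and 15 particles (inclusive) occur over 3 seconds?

Over the interval, μ = 4.9 × 3 = 14.7 (3 seconds).
P(11 ≤ N ≤ 15) = Σ_{j=11}^{15} e^(−14.7) · 14.7^j/j! ≈ 0.4650.

0.4650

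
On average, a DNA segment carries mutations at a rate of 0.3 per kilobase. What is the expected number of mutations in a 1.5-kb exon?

E[N] = λt = 0.3 × 1.5 = 0.45 (a 1.5-kb exon = 1.5 kilobases).

0.45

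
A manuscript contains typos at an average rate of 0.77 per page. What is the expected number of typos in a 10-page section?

E[N] = λt = 0.77 × 10 = 7.7 (a 10-page section = 10 pages).

7.7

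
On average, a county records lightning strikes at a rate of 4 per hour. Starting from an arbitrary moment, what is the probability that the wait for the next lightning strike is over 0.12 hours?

The wait for the next event is exponential with rate λ = 4 per hour.
P(T > 0.12) = e^(−λt) = e^(−4 × 0.12) = e^(−0.48) ≈ 0.6188.

0.6188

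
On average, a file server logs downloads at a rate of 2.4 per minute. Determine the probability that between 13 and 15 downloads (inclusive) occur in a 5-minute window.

Over the interval, μ = 2.4 × 5 = 12 (a 5-minute window = 5 minutes).
P(13 ≤ N ≤ 15) = Σ_{j=13}^{15} e^(−12) · 12^j/j! ≈ 0.2685.

0.2685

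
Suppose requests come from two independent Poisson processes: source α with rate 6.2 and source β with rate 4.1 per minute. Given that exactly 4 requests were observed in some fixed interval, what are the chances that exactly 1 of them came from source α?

0.1519

Given the total, each event is independently from source α with probability p = λ_α/(λ_α+λ_β) = 6.2/10.3 ≈ 0.6019.
So K ~ Binomial(4, 6.2/10.3): P(K = 1) = C(4,1) · (6.2/10.3)^1 · (4.1/10.3)^3 ≈ 0.1519.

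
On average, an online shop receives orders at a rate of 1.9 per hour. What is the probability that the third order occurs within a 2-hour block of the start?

0.7311

Over the interval, μ = 1.9 × 2 = 3.8 (a 2-hour block = 2 hours).
The third arrival falls in the interval iff at least 3 events occur there: P(S_3 ≤ t) = P(N ≥ 3) = 1 − P(N ≤ 2) ≈ 0.7311.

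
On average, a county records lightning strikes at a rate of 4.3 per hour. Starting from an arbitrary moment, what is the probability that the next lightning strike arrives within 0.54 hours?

0.9019

Inter-arrival times are exponential with rate λ = 4.3 per hour.
P(T ≤ 0.54) = 1 − e^(−λt) = 1 − e^(−4.3 × 0.54) = 1 − e^(−2.322) ≈ 0.9019.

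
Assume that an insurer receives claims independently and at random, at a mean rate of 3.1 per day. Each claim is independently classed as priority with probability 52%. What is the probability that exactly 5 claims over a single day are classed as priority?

Thinning: the claims that are classed as priority themselves form a Poisson process with rate 0.52 × 3.1 = 1.612 per day.
So μ = 1.612.
P(N = 5) = e^(−1.612) · 1.612^5/5! ≈ 0.0181.

0.0181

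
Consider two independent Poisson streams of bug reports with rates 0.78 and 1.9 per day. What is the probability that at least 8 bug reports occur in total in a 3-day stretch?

Independent Poisson processes superpose: combined rate λ = 0.78 + 1.9 = 2.68 per day.
Over the interval, μ = 2.68 × 3 = 8.04 (a 3-day stretch = 3 days).
P(N ≥ 8) = 1 − P(N ≤ 7) ≈ 0.5526.

0.5526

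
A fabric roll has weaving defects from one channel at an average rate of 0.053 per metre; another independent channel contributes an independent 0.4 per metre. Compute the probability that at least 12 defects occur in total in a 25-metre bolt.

0.4595

Independent Poisson processes superpose: combined rate λ = 0.053 + 0.4 = 0.453 per metre.
Over the interval, μ = 0.453 × 25 = 11.325 (a 25-metre bolt = 25 metres).
P(N ≥ 12) = 1 − P(N ≤ 11) ≈ 0.4595.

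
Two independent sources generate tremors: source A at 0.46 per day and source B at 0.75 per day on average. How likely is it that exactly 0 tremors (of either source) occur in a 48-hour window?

Independent Poisson processes superpose: combined rate λ = 0.46 + 0.75 = 1.21 per day.
Over the interval, μ = 1.21 × 2 = 2.42 (a 48-hour window = 2 days).
P(N = 0) = e^(−2.42) · 2.42^0/0! ≈ 0.0889.

0.0889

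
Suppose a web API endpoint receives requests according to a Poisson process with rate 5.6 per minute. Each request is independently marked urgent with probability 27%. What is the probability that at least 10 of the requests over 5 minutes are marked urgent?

Thinning: the requests that are marked urgent themselves form a Poisson process with rate 0.27 × 5.6 = 1.512 per minute.
Over the interval, μ = 1.512 × 5 = 7.56 (5 minutes).
P(N ≥ 10) = 1 − P(N ≤ 9) ≈ 0.2305.

0.2305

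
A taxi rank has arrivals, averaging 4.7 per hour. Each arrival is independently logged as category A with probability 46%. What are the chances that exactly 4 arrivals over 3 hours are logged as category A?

Thinning: the arrivals that are logged as category A themselves form a Poisson process with rate 0.46 × 4.7 = 2.162 per hour.
Over the interval, μ = 2.162 × 3 = 6.486 (3 hours).
P(N = 4) = e^(−6.486) · 6.486^4/4! ≈ 0.1124.

0.1124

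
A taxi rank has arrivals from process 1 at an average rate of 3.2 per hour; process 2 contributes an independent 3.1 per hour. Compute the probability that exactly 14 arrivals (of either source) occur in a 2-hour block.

Independent Poisson processes superpose: combined rate λ = 3.2 + 3.1 = 6.3 per hour.
Over the interval, μ = 6.3 × 2 = 12.6 (a 2-hour block = 2 hours).
P(N = 14) = e^(−12.6) · 12.6^14/14! ≈ 0.0983.

0.0983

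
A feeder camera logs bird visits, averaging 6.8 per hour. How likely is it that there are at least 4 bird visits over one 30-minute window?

Over the interval, μ = 6.8 × 0.5 = 3.4 (a 30-minute window = 0.5 hours).
P(N ≥ 4) = 1 − P(N ≤ 3) = 1 − Σ_{j=0}^{3} e^(−μ) μ^j/j! ≈ 0.4416.

0.4416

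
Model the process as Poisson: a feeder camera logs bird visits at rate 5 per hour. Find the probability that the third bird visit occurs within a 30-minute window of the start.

0.4562

Over the interval, μ = 5 × 0.5 = 2.5 (a 30-minute window = 0.5 hours).
The third arrival falls in the interval iff at least 3 events occur there: P(S_3 ≤ t) = P(N ≥ 3) = 1 − P(N ≤ 2) ≈ 0.4562.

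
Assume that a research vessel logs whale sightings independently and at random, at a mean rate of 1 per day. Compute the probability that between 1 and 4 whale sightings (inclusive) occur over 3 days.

0.7655

Over the interval, μ = 1 × 3 = 3 (3 days).
P(1 ≤ N ≤ 4) = Σ_{j=1}^{4} e^(−3) · 3^j/j! ≈ 0.7655.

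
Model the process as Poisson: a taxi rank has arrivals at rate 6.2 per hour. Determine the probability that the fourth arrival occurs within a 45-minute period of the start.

Over the interval, μ = 6.2 × 0.75 = 4.65 (a 45-minute period = 0.75 hours).
The fourth arrival falls in the interval iff at least 4 events occur there: P(S_4 ≤ t) = P(N ≥ 4) = 1 − P(N ≤ 3) ≈ 0.6824.

0.6824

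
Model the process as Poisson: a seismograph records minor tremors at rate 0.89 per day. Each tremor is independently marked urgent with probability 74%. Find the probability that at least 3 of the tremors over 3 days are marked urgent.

0.3168

Thinning: the tremors that are marked urgent themselves form a Poisson process with rate 0.74 × 0.89 = 0.6586 per day.
Over the interval, μ = 0.6586 × 3 = 1.9758 (3 days).
P(N ≥ 3) = 1 − P(N ≤ 2) ≈ 0.3168.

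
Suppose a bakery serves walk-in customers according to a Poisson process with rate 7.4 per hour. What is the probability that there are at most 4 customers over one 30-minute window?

Over the interval, μ = 7.4 × 0.5 = 3.7 (a 30-minute window = 0.5 hours).
P(N ≤ 4) = Σ_{j=0}^{4} e^(−μ) μ^j/j! ≈ 0.6872.

0.6872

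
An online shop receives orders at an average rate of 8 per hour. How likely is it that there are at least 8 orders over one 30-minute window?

0.0511

Over the interval, μ = 8 × 0.5 = 4 (a 30-minute window = 0.5 hours).
P(N ≥ 8) = 1 − P(N ≤ 7) = 1 − Σ_{j=0}^{7} e^(−μ) μ^j/j! ≈ 0.0511.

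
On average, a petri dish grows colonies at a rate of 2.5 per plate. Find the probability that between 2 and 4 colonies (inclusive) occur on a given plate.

With mean μ = 2.5 per plate,
P(2 ≤ N ≤ 4) = Σ_{j=2}^{4} e^(−2.5) · 2.5^j/j! ≈ 0.6039.

0.6039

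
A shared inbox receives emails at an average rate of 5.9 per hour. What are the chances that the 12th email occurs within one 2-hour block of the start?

Over the interval, μ = 5.9 × 2 = 11.8 (a 2-hour block = 2 hours).
The 12th arrival falls in the interval iff at least 12 events occur there: P(S_12 ≤ t) = P(N ≥ 12) = 1 − P(N ≤ 11) ≈ 0.5153.

0.5153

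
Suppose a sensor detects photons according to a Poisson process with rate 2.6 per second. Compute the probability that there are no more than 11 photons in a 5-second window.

0.3532

Over the interval, μ = 2.6 × 5 = 13 (a 5-second window = 5 seconds).
P(N ≤ 11) = Σ_{j=0}^{11} e^(−μ) μ^j/j! ≈ 0.3532.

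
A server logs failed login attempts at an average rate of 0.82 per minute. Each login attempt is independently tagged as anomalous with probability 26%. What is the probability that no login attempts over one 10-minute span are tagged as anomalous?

Thinning: the login attempts that are tagged as anomalous themselves form a Poisson process with rate 0.26 × 0.82 = 0.2132 per minute.
Over the interval, μ = 0.2132 × 10 = 2.132 (a 10-minute span = 10 minutes).
P(N = 0) = e^(−2.132) · 2.132^0/0! ≈ 0.1186.

0.1186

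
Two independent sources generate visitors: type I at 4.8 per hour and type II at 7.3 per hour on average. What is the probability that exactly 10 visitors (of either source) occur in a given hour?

Independent Poisson processes superpose: combined rate λ = 4.8 + 7.3 = 12.1 per hour.
So μ = 12.1.
P(N = 10) = e^(−12.1) · 12.1^10/10! ≈ 0.1031.

0.1031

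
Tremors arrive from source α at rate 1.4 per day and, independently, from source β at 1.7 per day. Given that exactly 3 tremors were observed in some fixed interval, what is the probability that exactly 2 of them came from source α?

0.3355

Given the total, each event is independently from source α with probability p = λ_α/(λ_α+λ_β) = 1.4/3.1 ≈ 0.4516.
So K ~ Binomial(3, 1.4/3.1): P(K = 2) = C(3,2) · (1.4/3.1)^2 · (1.7/3.1)^1 ≈ 0.3355.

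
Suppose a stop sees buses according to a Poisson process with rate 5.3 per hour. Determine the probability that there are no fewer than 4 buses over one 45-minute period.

Over the interval, μ = 5.3 × 0.75 = 3.975 (a 45-minute period = 0.75 hours).
P(N ≥ 4) = 1 − P(N ≤ 3) = 1 − Σ_{j=0}^{3} e^(−μ) μ^j/j! ≈ 0.5616.

0.5616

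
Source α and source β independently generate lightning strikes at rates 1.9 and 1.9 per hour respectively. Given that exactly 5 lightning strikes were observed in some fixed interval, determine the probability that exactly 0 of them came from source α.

0.0312

Given the total, each event is independently from source α with probability p = λ_α/(λ_α+λ_β) = 1.9/3.8 = 0.5000.
So K ~ Binomial(5, 1.9/3.8): P(K = 0) = C(5,0) · (1.9/3.8)^0 · (1.9/3.8)^5 ≈ 0.0312.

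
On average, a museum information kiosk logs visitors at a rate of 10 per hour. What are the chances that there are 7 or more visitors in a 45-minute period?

0.6218

Over the interval, μ = 10 × 0.75 = 7.5 (a 45-minute period = 0.75 hours).
P(N ≥ 7) = 1 − P(N ≤ 6) = 1 − Σ_{j=0}^{6} e^(−μ) μ^j/j! ≈ 0.6218.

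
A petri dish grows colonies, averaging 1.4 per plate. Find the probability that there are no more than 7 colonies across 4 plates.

Over the interval, μ = 1.4 × 4 = 5.6 (4 plates).
P(N ≤ 7) = Σ_{j=0}^{7} e^(−μ) μ^j/j! ≈ 0.7970.

0.7970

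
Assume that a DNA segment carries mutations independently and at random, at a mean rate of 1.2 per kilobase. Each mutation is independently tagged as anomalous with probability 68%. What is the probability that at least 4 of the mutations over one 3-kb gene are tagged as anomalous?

0.2314

Thinning: the mutations that are tagged as anomalous themselves form a Poisson process with rate 0.68 × 1.2 = 0.816 per kilobase.
Over the interval, μ = 0.816 × 3 = 2.448 (a 3-kb gene = 3 kilobases).
P(N ≥ 4) = 1 − P(N ≤ 3) ≈ 0.2314.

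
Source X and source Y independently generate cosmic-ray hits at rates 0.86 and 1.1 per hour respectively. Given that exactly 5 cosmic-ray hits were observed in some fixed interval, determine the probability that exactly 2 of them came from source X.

0.3403

Given the total, each event is independently from source X with probability p = λ_X/(λ_X+λ_Y) = 0.86/1.96 ≈ 0.4388.
So K ~ Binomial(5, 0.86/1.96): P(K = 2) = C(5,2) · (0.86/1.96)^2 · (1.1/1.96)^3 ≈ 0.3403.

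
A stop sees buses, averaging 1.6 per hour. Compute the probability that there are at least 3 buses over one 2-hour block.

0.6201

Over the interval, μ = 1.6 × 2 = 3.2 (a 2-hour block = 2 hours).
P(N ≥ 3) = 1 − P(N ≤ 2) = 1 − Σ_{j=0}^{2} e^(−μ) μ^j/j! ≈ 0.6201.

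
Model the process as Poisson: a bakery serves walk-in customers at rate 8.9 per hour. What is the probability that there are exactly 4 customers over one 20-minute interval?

Over the interval, μ = 8.9 × 1/3 ≈ 2.96667 (a 20-minute interval = 1/3 hours).
P(N = 4) = e^(−μ) μ^4/4! = e^(−2.96667) · 2.96667^4/24 ≈ 0.1661.

0.1661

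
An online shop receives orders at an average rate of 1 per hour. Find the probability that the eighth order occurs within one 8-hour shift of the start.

0.5470

Over the interval, μ = 1 × 8 = 8 (an 8-hour shift = 8 hours).
The eighth arrival falls in the interval iff at least 8 events occur there: P(S_8 ≤ t) = P(N ≥ 8) = 1 − P(N ≤ 7) ≈ 0.5470.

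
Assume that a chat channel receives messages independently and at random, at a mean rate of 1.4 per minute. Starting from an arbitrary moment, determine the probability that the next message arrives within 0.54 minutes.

0.5305

Inter-arrival times are exponential with rate λ = 1.4 per minute.
P(T ≤ 0.54) = 1 − e^(−λt) = 1 − e^(−1.4 × 0.54) = 1 − e^(−0.756) ≈ 0.5305.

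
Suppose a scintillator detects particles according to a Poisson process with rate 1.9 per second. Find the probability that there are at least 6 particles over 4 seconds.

0.7693

Over the interval, μ = 1.9 × 4 = 7.6 (4 seconds).
P(N ≥ 6) = 1 − P(N ≤ 5) = 1 − Σ_{j=0}^{5} e^(−μ) μ^j/j! ≈ 0.7693.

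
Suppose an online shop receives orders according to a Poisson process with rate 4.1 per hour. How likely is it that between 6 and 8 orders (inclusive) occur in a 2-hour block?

0.3911

Over the interval, μ = 4.1 × 2 = 8.2 (a 2-hour block = 2 hours).
P(6 ≤ N ≤ 8) = Σ_{j=6}^{8} e^(−8.2) · 8.2^j/j! ≈ 0.3911.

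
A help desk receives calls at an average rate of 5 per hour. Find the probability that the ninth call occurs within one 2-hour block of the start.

0.6672

Over the interval, μ = 5 × 2 = 10 (a 2-hour block = 2 hours).
The ninth arrival falls in the interval iff at least 9 events occur there: P(S_9 ≤ t) = P(N ≥ 9) = 1 − P(N ≤ 8) ≈ 0.6672.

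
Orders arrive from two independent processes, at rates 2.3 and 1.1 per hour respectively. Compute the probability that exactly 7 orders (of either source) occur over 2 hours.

Independent Poisson processes superpose: combined rate λ = 2.3 + 1.1 = 3.4 per hour.
Over the interval, μ = 3.4 × 2 = 6.8 (2 hours).
P(N = 7) = e^(−6.8) · 6.8^7/7! ≈ 0.1486.

0.1486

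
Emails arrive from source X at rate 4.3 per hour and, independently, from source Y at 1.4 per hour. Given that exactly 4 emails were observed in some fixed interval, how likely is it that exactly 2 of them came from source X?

0.2060

Given the total, each event is independently from source X with probability p = λ_X/(λ_X+λ_Y) = 4.3/5.7 ≈ 0.7544.
So K ~ Binomial(4, 4.3/5.7): P(K = 2) = C(4,2) · (4.3/5.7)^2 · (1.4/5.7)^2 ≈ 0.2060.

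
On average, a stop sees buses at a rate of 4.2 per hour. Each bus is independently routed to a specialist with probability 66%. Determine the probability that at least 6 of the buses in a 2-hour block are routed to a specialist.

Thinning: the buses that are routed to a specialist themselves form a Poisson process with rate 0.66 × 4.2 = 2.772 per hour.
Over the interval, μ = 2.772 × 2 = 5.544 (a 2-hour block = 2 hours).
P(N ≥ 6) = 1 − P(N ≤ 5) ≈ 0.4786.

0.4786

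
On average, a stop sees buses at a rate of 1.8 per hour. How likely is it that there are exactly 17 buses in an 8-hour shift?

0.0771

Over the interval, μ = 1.8 × 8 = 14.4 (an 8-hour shift = 8 hours).
P(N = 17) = e^(−μ) μ^17/17! = e^(−14.4) · 14.4^17/355687428096000 ≈ 0.0771.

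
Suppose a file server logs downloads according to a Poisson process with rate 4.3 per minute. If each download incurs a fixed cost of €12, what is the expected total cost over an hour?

€3096

E[N] = 4.3 × 60 = 258 (an hour = 60 minutes); E[cost] = 258 × €12 = €3096.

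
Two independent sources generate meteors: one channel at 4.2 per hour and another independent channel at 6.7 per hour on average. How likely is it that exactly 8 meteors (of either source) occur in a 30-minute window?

Independent Poisson processes superpose: combined rate λ = 4.2 + 6.7 = 10.9 per hour.
Over the interval, μ = 10.9 × 0.5 = 5.45 (a 30-minute window = 0.5 hours).
P(N = 8) = e^(−5.45) · 5.45^8/8! ≈ 0.0829.

0.0829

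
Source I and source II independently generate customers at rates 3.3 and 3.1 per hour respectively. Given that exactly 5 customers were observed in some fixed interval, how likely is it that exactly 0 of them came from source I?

Given the total, each event is independently from source I with probability p = λ_I/(λ_I+λ_II) = 3.3/6.4 ≈ 0.5156.
So K ~ Binomial(5, 3.3/6.4): P(K = 0) = C(5,0) · (3.3/6.4)^0 · (3.1/6.4)^5 ≈ 0.0267.

0.0267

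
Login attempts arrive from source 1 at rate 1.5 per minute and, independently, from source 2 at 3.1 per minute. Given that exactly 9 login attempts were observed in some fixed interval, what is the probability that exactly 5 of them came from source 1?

Given the total, each event is independently from source 1 with probability p = λ_1/(λ_1+λ_2) = 1.5/4.6 ≈ 0.3261.
So K ~ Binomial(9, 1.5/4.6): P(K = 5) = C(9,5) · (1.5/4.6)^5 · (3.1/4.6)^4 ≈ 0.0958.

0.0958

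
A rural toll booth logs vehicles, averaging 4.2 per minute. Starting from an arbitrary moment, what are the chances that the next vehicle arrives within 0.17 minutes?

0.5103

Inter-arrival times are exponential with rate λ = 4.2 per minute.
P(T ≤ 0.17) = 1 − e^(−λt) = 1 − e^(−4.2 × 0.17) = 1 − e^(−0.714) ≈ 0.5103.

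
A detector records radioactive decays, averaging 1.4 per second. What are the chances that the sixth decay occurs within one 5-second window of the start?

0.6993

Over the interval, μ = 1.4 × 5 = 7 (a 5-second window = 5 seconds).
The sixth arrival falls in the interval iff at least 6 events occur there: P(S_6 ≤ t) = P(N ≥ 6) = 1 − P(N ≤ 5) ≈ 0.6993.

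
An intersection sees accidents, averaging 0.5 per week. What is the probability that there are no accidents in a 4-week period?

0.1353

Over the interval, μ = 0.5 × 4 = 2 (a 4-week period = 4 weeks).
P(N = 0) = e^(−μ) μ^0/0! = e^(−2) · 2^0/1 ≈ 0.1353.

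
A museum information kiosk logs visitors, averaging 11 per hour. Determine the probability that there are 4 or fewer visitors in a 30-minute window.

0.3575

Over the interval, μ = 11 × 0.5 = 5.5 (a 30-minute window = 0.5 hours).
P(N ≤ 4) = Σ_{j=0}^{4} e^(−μ) μ^j/j! ≈ 0.3575.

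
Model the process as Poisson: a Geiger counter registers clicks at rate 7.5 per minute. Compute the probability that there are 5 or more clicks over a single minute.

With mean μ = 7.5 per minute,
P(N ≥ 5) = 1 − P(N ≤ 4) = 1 − Σ_{j=0}^{4} e^(−μ) μ^j/j! ≈ 0.8679.

0.8679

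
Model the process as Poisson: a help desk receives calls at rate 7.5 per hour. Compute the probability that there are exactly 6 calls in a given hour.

0.1367

With mean μ = 7.5 per hour,
P(N = 6) = e^(−μ) μ^6/6! = e^(−7.5) · 7.5^6/720 ≈ 0.1367.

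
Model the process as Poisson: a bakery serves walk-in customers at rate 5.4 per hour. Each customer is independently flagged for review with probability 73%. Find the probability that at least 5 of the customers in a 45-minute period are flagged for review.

0.1775

Thinning: the customers that are flagged for review themselves form a Poisson process with rate 0.73 × 5.4 = 3.942 per hour.
Over the interval, μ = 3.942 × 0.75 = 2.9565 (a 45-minute period = 0.75 hours).
P(N ≥ 5) = 1 − P(N ≤ 4) ≈ 0.1775.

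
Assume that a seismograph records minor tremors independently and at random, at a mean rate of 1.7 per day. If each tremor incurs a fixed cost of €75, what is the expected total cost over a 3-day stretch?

€382.5

E[N] = 1.7 × 3 = 5.1 (a 3-day stretch = 3 days); E[cost] = 5.1 × €75 = €382.5.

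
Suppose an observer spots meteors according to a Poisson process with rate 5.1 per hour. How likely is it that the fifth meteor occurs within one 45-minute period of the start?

0.3370

Over the interval, μ = 5.1 × 0.75 = 3.825 (a 45-minute period = 0.75 hours).
The fifth arrival falls in the interval iff at least 5 events occur there: P(S_5 ≤ t) = P(N ≥ 5) = 1 − P(N ≤ 4) ≈ 0.3370.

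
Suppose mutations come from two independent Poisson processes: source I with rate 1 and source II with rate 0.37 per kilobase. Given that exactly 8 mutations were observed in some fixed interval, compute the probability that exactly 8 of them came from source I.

0.0806

Given the total, each event is independently from source I with probability p = λ_I/(λ_I+λ_II) = 1/1.37 ≈ 0.7299.
So K ~ Binomial(8, 1/1.37): P(K = 8) = C(8,8) · (1/1.37)^8 · (0.37/1.37)^0 ≈ 0.0806.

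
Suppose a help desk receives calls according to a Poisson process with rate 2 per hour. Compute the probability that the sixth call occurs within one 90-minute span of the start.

0.0839

Over the interval, μ = 2 × 1.5 = 3 (a 90-minute span = 1.5 hours).
The sixth arrival falls in the interval iff at least 6 events occur there: P(S_6 ≤ t) = P(N ≥ 6) = 1 − P(N ≤ 5) ≈ 0.0839.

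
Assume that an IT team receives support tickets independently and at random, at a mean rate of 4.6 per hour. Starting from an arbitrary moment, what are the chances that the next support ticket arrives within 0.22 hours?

0.6365

Inter-arrival times are exponential with rate λ = 4.6 per hour.
P(T ≤ 0.22) = 1 − e^(−λt) = 1 − e^(−4.6 × 0.22) = 1 − e^(−1.012) ≈ 0.6365.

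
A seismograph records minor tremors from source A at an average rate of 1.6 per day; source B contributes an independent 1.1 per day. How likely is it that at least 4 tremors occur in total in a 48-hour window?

0.7867

Independent Poisson processes superpose: combined rate λ = 1.6 + 1.1 = 2.7 per day.
Over the interval, μ = 2.7 × 2 = 5.4 (a 48-hour window = 2 days).
P(N ≥ 4) = 1 − P(N ≤ 3) ≈ 0.7867.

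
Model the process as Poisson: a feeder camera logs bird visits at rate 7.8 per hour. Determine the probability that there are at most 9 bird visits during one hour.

With mean μ = 7.8 per hour,
P(N ≤ 9) = Σ_{j=0}^{9} e^(−μ) μ^j/j! ≈ 0.7411.

0.7411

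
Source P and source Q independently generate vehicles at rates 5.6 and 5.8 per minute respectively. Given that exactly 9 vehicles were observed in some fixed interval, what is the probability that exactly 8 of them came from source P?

0.0155

Given the total, each event is independently from source P with probability p = λ_P/(λ_P+λ_Q) = 5.6/11.4 ≈ 0.4912.
So K ~ Binomial(9, 5.6/11.4): P(K = 8) = C(9,8) · (5.6/11.4)^8 · (5.8/11.4)^1 ≈ 0.0155.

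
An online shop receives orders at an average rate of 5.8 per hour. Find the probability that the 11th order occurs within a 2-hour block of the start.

Over the interval, μ = 5.8 × 2 = 11.6 (a 2-hour block = 2 hours).
The 11th arrival falls in the interval iff at least 11 events occur there: P(S_11 ≤ t) = P(N ≥ 11) = 1 − P(N ≤ 10) ≈ 0.6095.

0.6095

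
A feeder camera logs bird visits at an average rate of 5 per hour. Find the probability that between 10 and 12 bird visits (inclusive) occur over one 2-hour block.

0.3336

Over the interval, μ = 5 × 2 = 10 (a 2-hour block = 2 hours).
P(10 ≤ N ≤ 12) = Σ_{j=10}^{12} e^(−10) · 10^j/j! ≈ 0.3336.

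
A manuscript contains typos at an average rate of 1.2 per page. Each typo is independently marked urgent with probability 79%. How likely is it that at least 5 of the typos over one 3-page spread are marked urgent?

Thinning: the typos that are marked urgent themselves form a Poisson process with rate 0.79 × 1.2 = 0.948 per page.
Over the interval, μ = 0.948 × 3 = 2.844 (a 3-page spread = 3 pages).
P(N ≥ 5) = 1 − P(N ≤ 4) ≈ 0.1592.

0.1592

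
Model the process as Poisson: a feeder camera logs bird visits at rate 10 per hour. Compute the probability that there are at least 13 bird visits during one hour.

With mean μ = 10 per hour,
P(N ≥ 13) = 1 − P(N ≤ 12) = 1 − Σ_{j=0}^{12} e^(−μ) μ^j/j! ≈ 0.2084.

0.2084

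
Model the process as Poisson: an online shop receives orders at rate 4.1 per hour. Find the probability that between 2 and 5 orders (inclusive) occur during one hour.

0.6848

With mean μ = 4.1 per hour,
P(2 ≤ N ≤ 5) = Σ_{j=2}^{5} e^(−4.1) · 4.1^j/j! ≈ 0.6848.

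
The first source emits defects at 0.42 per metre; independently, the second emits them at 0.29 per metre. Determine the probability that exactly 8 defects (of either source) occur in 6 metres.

0.0380

Independent Poisson processes superpose: combined rate λ = 0.42 + 0.29 = 0.71 per metre.
Over the interval, μ = 0.71 × 6 = 4.26 (6 metres).
P(N = 8) = e^(−4.26) · 4.26^8/8! ≈ 0.0380.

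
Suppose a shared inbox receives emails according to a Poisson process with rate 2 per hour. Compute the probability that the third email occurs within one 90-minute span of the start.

0.5768

Over the interval, μ = 2 × 1.5 = 3 (a 90-minute span = 1.5 hours).
The third arrival falls in the interval iff at least 3 events occur there: P(S_3 ≤ t) = P(N ≥ 3) = 1 − P(N ≤ 2) ≈ 0.5768.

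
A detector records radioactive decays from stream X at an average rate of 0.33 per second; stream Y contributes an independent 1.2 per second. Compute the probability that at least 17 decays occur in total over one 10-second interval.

0.3649

Independent Poisson processes superpose: combined rate λ = 0.33 + 1.2 = 1.53 per second.
Over the interval, μ = 1.53 × 10 = 15.3 (a 10-second interval = 10 seconds).
P(N ≥ 17) = 1 − P(N ≤ 16) ≈ 0.3649.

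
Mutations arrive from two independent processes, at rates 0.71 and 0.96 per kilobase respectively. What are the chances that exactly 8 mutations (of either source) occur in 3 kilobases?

0.0657

Independent Poisson processes superpose: combined rate λ = 0.71 + 0.96 = 1.67 per kilobase.
Over the interval, μ = 1.67 × 3 = 5.01 (3 kilobases).
P(N = 8) = e^(−5.01) · 5.01^8/8! ≈ 0.0657.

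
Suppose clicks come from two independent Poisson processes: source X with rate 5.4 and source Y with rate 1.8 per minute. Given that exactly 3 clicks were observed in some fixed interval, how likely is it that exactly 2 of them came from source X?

Given the total, each event is independently from source X with probability p = λ_X/(λ_X+λ_Y) = 5.4/7.2 = 0.7500.
So K ~ Binomial(3, 5.4/7.2): P(K = 2) = C(3,2) · (5.4/7.2)^2 · (1.8/7.2)^1 ≈ 0.4219.

0.4219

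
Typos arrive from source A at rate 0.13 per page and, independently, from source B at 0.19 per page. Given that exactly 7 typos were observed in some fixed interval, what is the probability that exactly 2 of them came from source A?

0.2558

Given the total, each event is independently from source A with probability p = λ_A/(λ_A+λ_B) = 0.13/0.32 ≈ 0.4062.
So K ~ Binomial(7, 0.13/0.32): P(K = 2) = C(7,2) · (0.13/0.32)^2 · (0.19/0.32)^5 ≈ 0.2558.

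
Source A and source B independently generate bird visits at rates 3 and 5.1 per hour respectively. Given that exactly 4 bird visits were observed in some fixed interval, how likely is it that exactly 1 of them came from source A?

0.3698

Given the total, each event is independently from source A with probability p = λ_A/(λ_A+λ_B) = 3/8.1 ≈ 0.3704.
So K ~ Binomial(4, 3/8.1): P(K = 1) = C(4,1) · (3/8.1)^1 · (5.1/8.1)^3 ≈ 0.3698.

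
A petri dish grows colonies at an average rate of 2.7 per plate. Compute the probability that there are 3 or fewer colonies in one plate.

0.7141

With mean μ = 2.7 per plate,
P(N ≤ 3) = Σ_{j=0}^{3} e^(−μ) μ^j/j! ≈ 0.7141.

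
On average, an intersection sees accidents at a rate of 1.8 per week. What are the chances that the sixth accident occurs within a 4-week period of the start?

Over the interval, μ = 1.8 × 4 = 7.2 (a 4-week period = 4 weeks).
The sixth arrival falls in the interval iff at least 6 events occur there: P(S_6 ≤ t) = P(N ≥ 6) = 1 − P(N ≤ 5) ≈ 0.7241.

0.7241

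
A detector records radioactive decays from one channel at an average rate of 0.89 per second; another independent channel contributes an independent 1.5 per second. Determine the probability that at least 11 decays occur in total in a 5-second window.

0.6475

Independent Poisson processes superpose: combined rate λ = 0.89 + 1.5 = 2.39 per second.
Over the interval, μ = 2.39 × 5 = 11.95 (a 5-second window = 5 seconds).
P(N ≥ 11) = 1 − P(N ≤ 10) ≈ 0.6475.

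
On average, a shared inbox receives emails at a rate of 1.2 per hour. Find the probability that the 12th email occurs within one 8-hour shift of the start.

Over the interval, μ = 1.2 × 8 = 9.6 (an 8-hour shift = 8 hours).
The 12th arrival falls in the interval iff at least 12 events occur there: P(S_12 ≤ t) = P(N ≥ 12) = 1 − P(N ≤ 11) ≈ 0.2588.

0.2588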